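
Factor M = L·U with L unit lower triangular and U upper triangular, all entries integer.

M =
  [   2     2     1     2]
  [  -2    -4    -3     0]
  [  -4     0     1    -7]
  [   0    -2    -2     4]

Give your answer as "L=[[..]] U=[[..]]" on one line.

L=[[1,0,0,0],[-1,1,0,0],[-2,-2,1,0],[0,1,0,1]] U=[[2,2,1,2],[0,-2,-2,2],[0,0,-1,1],[0,0,0,2]]

  R1 -= -1·R0 → [0,-2,-2,2]
  R2 -= -2·R0 → [0,4,3,-3]
  R3 -= 0·R0 → [0,-2,-2,4]
  R2 -= -2·R1 → [0,0,-1,1]
  R3 -= 1·R1 → [0,0,0,2]
  R3 -= 0·R2 → [0,0,0,2]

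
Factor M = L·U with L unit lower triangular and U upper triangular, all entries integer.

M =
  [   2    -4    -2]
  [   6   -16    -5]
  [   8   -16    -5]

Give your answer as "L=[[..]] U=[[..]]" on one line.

L=[[1,0,0],[3,1,0],[4,0,1]] U=[[2,-4,-2],[0,-4,1],[0,0,3]]

  r1 -= 3·r0 → [0,-4,1]
  r2 -= 4·r0 → [0,0,3]
  r2 -= 0·r1 → [0,0,3]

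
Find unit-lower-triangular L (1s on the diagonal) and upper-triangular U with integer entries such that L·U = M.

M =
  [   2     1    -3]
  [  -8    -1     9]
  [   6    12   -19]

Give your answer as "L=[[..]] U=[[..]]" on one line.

L=[[1,0,0],[-4,1,0],[3,3,1]] U=[[2,1,-3],[0,3,-3],[0,0,-1]]

  R1 -= -4·R0 → [0,3,-3]
  R2 -= 3·R0 → [0,9,-10]
  R2 -= 3·R1 → [0,0,-1]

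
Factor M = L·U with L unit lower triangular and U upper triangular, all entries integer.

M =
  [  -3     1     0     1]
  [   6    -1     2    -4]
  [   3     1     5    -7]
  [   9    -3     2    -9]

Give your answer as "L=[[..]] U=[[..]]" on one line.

  r1 -= -2·r0 → [0,1,2,-2]
  r2 -= -1·r0 → [0,2,5,-6]
  r3 -= -3·r0 → [0,0,2,-6]
  r2 -= 2·r1 → [0,0,1,-2]
  r3 -= 0·r1 → [0,0,2,-6]
  r3 -= 2·r2 → [0,0,0,-2]

L=[[1,0,0,0],[-2,1,0,0],[-1,2,1,0],[-3,0,2,1]] U=[[-3,1,0,1],[0,1,2,-2],[0,0,1,-2],[0,0,0,-2]]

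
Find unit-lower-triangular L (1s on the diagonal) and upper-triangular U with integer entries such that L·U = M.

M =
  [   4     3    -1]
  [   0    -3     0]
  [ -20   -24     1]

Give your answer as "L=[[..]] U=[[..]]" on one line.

  r1 -= 0·r0 → [0,-3,0]
  r2 -= -5·r0 → [0,-9,-4]
  r2 -= 3·r1 → [0,0,-4]

L=[[1,0,0],[0,1,0],[-5,3,1]] U=[[4,3,-1],[0,-3,0],[0,0,-4]]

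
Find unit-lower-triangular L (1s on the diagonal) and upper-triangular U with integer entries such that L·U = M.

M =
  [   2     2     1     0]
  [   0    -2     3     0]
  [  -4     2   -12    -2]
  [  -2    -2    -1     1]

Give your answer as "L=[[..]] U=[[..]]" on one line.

  r1 -= 0·r0 → [0,-2,3,0]
  r2 -= -2·r0 → [0,6,-10,-2]
  r3 -= -1·r0 → [0,0,0,1]
  r2 -= -3·r1 → [0,0,-1,-2]
  r3 -= 0·r1 → [0,0,0,1]
  r3 -= 0·r2 → [0,0,0,1]

L=[[1,0,0,0],[0,1,0,0],[-2,-3,1,0],[-1,0,0,1]] U=[[2,2,1,0],[0,-2,3,0],[0,0,-1,-2],[0,0,0,1]]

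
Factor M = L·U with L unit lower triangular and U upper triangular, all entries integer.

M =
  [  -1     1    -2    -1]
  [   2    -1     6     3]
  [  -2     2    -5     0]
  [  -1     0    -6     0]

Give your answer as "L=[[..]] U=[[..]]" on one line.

L=[[1,0,0,0],[-2,1,0,0],[2,0,1,0],[1,-1,2,1]] U=[[-1,1,-2,-1],[0,1,2,1],[0,0,-1,2],[0,0,0,-2]]

  row1 -= -2·row0 → [0,1,2,1]
  row2 -= 2·row0 → [0,0,-1,2]
  row3 -= 1·row0 → [0,-1,-4,1]
  row2 -= 0·row1 → [0,0,-1,2]
  row3 -= -1·row1 → [0,0,-2,2]
  row3 -= 2·row2 → [0,0,0,-2]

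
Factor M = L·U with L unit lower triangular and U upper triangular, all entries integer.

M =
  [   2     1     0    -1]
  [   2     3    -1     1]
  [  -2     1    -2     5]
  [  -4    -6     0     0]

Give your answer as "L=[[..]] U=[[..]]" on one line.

  r1 -= 1·r0 → [0,2,-1,2]
  r2 -= -1·r0 → [0,2,-2,4]
  r3 -= -2·r0 → [0,-4,0,-2]
  r2 -= 1·r1 → [0,0,-1,2]
  r3 -= -2·r1 → [0,0,-2,2]
  r3 -= 2·r2 → [0,0,0,-2]

L=[[1,0,0,0],[1,1,0,0],[-1,1,1,0],[-2,-2,2,1]] U=[[2,1,0,-1],[0,2,-1,2],[0,0,-1,2],[0,0,0,-2]]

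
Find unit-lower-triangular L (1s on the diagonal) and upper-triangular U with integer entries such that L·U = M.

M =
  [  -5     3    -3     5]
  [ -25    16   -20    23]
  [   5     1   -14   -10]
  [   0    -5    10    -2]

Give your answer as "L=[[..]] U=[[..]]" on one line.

L=[[1,0,0,0],[5,1,0,0],[-1,4,1,0],[0,-5,-5,1]] U=[[-5,3,-3,5],[0,1,-5,-2],[0,0,3,3],[0,0,0,3]]

  r1 -= 5·r0 → [0,1,-5,-2]
  r2 -= -1·r0 → [0,4,-17,-5]
  r3 -= 0·r0 → [0,-5,10,-2]
  r2 -= 4·r1 → [0,0,3,3]
  r3 -= -5·r1 → [0,0,-15,-12]
  r3 -= -5·r2 → [0,0,0,3]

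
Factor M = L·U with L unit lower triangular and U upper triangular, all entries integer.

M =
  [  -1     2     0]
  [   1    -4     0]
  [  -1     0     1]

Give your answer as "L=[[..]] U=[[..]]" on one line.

L=[[1,0,0],[-1,1,0],[1,1,1]] U=[[-1,2,0],[0,-2,0],[0,0,1]]

  R1 -= -1·R0 → [0,-2,0]
  R2 -= 1·R0 → [0,-2,1]
  R2 -= 1·R1 → [0,0,1]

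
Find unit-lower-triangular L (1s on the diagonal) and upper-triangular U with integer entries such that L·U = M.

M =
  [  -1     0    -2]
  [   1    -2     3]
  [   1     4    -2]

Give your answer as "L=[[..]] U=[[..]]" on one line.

  r1 -= -1·r0 → [0,-2,1]
  r2 -= -1·r0 → [0,4,-4]
  r2 -= -2·r1 → [0,0,-2]

L=[[1,0,0],[-1,1,0],[-1,-2,1]] U=[[-1,0,-2],[0,-2,1],[0,0,-2]]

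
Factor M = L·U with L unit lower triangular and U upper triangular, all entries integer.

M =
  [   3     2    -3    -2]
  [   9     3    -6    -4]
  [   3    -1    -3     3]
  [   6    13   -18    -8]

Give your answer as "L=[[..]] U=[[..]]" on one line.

L=[[1,0,0,0],[3,1,0,0],[1,1,1,0],[2,-3,1,1]] U=[[3,2,-3,-2],[0,-3,3,2],[0,0,-3,3],[0,0,0,-1]]

  R1 -= 3·R0 → [0,-3,3,2]
  R2 -= 1·R0 → [0,-3,0,5]
  R3 -= 2·R0 → [0,9,-12,-4]
  R2 -= 1·R1 → [0,0,-3,3]
  R3 -= -3·R1 → [0,0,-3,2]
  R3 -= 1·R2 → [0,0,0,-1]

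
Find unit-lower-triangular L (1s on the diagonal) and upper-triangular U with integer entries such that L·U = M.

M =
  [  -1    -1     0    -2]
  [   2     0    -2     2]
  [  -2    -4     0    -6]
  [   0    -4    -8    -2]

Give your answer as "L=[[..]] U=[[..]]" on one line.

  row1 -= -2·row0 → [0,-2,-2,-2]
  row2 -= 2·row0 → [0,-2,0,-2]
  row3 -= 0·row0 → [0,-4,-8,-2]
  row2 -= 1·row1 → [0,0,2,0]
  row3 -= 2·row1 → [0,0,-4,2]
  row3 -= -2·row2 → [0,0,0,2]

L=[[1,0,0,0],[-2,1,0,0],[2,1,1,0],[0,2,-2,1]] U=[[-1,-1,0,-2],[0,-2,-2,-2],[0,0,2,0],[0,0,0,2]]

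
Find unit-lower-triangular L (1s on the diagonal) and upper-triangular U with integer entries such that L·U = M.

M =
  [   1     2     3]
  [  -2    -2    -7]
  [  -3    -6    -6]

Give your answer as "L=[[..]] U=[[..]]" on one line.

  r1 -= -2·r0 → [0,2,-1]
  r2 -= -3·r0 → [0,0,3]
  r2 -= 0·r1 → [0,0,3]

L=[[1,0,0],[-2,1,0],[-3,0,1]] U=[[1,2,3],[0,2,-1],[0,0,3]]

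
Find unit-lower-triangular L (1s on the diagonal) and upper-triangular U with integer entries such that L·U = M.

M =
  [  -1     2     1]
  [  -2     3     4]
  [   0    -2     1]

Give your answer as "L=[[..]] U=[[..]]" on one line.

  r1 -= 2·r0 → [0,-1,2]
  r2 -= 0·r0 → [0,-2,1]
  r2 -= 2·r1 → [0,0,-3]

L=[[1,0,0],[2,1,0],[0,2,1]] U=[[-1,2,1],[0,-1,2],[0,0,-3]]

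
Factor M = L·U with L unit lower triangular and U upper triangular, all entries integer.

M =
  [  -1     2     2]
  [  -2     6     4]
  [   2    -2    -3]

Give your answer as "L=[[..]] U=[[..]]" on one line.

  row1 -= 2·row0 → [0,2,0]
  row2 -= -2·row0 → [0,2,1]
  row2 -= 1·row1 → [0,0,1]

L=[[1,0,0],[2,1,0],[-2,1,1]] U=[[-1,2,2],[0,2,0],[0,0,1]]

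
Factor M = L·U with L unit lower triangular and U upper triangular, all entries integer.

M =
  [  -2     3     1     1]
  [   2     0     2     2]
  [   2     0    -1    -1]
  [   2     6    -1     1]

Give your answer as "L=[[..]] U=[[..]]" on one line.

L=[[1,0,0,0],[-1,1,0,0],[-1,1,1,0],[-1,3,3,1]] U=[[-2,3,1,1],[0,3,3,3],[0,0,-3,-3],[0,0,0,2]]

  row1 -= -1·row0 → [0,3,3,3]
  row2 -= -1·row0 → [0,3,0,0]
  row3 -= -1·row0 → [0,9,0,2]
  row2 -= 1·row1 → [0,0,-3,-3]
  row3 -= 3·row1 → [0,0,-9,-7]
  row3 -= 3·row2 → [0,0,0,2]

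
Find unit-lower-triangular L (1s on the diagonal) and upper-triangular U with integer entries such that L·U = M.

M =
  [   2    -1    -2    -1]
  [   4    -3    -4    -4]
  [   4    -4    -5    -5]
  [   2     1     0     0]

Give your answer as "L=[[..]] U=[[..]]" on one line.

  row1 -= 2·row0 → [0,-1,0,-2]
  row2 -= 2·row0 → [0,-2,-1,-3]
  row3 -= 1·row0 → [0,2,2,1]
  row2 -= 2·row1 → [0,0,-1,1]
  row3 -= -2·row1 → [0,0,2,-3]
  row3 -= -2·row2 → [0,0,0,-1]

L=[[1,0,0,0],[2,1,0,0],[2,2,1,0],[1,-2,-2,1]] U=[[2,-1,-2,-1],[0,-1,0,-2],[0,0,-1,1],[0,0,0,-1]]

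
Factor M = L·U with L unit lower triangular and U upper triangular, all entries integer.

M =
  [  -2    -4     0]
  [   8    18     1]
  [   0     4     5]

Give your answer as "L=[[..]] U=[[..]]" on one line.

L=[[1,0,0],[-4,1,0],[0,2,1]] U=[[-2,-4,0],[0,2,1],[0,0,3]]

  r1 -= -4·r0 → [0,2,1]
  r2 -= 0·r0 → [0,4,5]
  r2 -= 2·r1 → [0,0,3]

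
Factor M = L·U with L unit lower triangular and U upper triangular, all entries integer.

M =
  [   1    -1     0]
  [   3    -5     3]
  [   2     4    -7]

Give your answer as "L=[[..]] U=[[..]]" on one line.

  R1 -= 3·R0 → [0,-2,3]
  R2 -= 2·R0 → [0,6,-7]
  R2 -= -3·R1 → [0,0,2]

L=[[1,0,0],[3,1,0],[2,-3,1]] U=[[1,-1,0],[0,-2,3],[0,0,2]]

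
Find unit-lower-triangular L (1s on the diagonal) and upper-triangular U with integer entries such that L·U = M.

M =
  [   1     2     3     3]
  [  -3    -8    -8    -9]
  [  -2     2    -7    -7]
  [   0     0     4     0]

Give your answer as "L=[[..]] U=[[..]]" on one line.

  row1 -= -3·row0 → [0,-2,1,0]
  row2 -= -2·row0 → [0,6,-1,-1]
  row3 -= 0·row0 → [0,0,4,0]
  row2 -= -3·row1 → [0,0,2,-1]
  row3 -= 0·row1 → [0,0,4,0]
  row3 -= 2·row2 → [0,0,0,2]

L=[[1,0,0,0],[-3,1,0,0],[-2,-3,1,0],[0,0,2,1]] U=[[1,2,3,3],[0,-2,1,0],[0,0,2,-1],[0,0,0,2]]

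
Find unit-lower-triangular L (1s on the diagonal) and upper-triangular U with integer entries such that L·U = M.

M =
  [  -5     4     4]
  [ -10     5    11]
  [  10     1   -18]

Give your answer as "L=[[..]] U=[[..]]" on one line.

  row1 -= 2·row0 → [0,-3,3]
  row2 -= -2·row0 → [0,9,-10]
  row2 -= -3·row1 → [0,0,-1]

L=[[1,0,0],[2,1,0],[-2,-3,1]] U=[[-5,4,4],[0,-3,3],[0,0,-1]]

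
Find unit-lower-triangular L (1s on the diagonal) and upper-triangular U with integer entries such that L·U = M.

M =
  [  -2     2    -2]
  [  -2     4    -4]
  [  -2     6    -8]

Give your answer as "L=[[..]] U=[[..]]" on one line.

L=[[1,0,0],[1,1,0],[1,2,1]] U=[[-2,2,-2],[0,2,-2],[0,0,-2]]

  R1 -= 1·R0 → [0,2,-2]
  R2 -= 1·R0 → [0,4,-6]
  R2 -= 2·R1 → [0,0,-2]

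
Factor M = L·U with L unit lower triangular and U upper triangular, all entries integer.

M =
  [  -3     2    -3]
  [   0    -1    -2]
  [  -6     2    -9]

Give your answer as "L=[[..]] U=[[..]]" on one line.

  r1 -= 0·r0 → [0,-1,-2]
  r2 -= 2·r0 → [0,-2,-3]
  r2 -= 2·r1 → [0,0,1]

L=[[1,0,0],[0,1,0],[2,2,1]] U=[[-3,2,-3],[0,-1,-2],[0,0,1]]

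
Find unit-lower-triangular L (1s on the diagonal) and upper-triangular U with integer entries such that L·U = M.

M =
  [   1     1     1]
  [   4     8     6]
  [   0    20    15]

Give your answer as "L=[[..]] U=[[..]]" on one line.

  R1 -= 4·R0 → [0,4,2]
  R2 -= 0·R0 → [0,20,15]
  R2 -= 5·R1 → [0,0,5]

L=[[1,0,0],[4,1,0],[0,5,1]] U=[[1,1,1],[0,4,2],[0,0,5]]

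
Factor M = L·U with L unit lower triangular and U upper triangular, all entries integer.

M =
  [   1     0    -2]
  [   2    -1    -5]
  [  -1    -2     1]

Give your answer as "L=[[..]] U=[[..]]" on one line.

L=[[1,0,0],[2,1,0],[-1,2,1]] U=[[1,0,-2],[0,-1,-1],[0,0,1]]

  r1 -= 2·r0 → [0,-1,-1]
  r2 -= -1·r0 → [0,-2,-1]
  r2 -= 2·r1 → [0,0,1]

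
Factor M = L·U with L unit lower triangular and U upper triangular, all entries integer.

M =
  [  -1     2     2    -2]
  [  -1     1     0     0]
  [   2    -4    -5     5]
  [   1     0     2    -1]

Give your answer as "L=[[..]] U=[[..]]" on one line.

L=[[1,0,0,0],[1,1,0,0],[-2,0,1,0],[-1,-2,0,1]] U=[[-1,2,2,-2],[0,-1,-2,2],[0,0,-1,1],[0,0,0,1]]

  R1 -= 1·R0 → [0,-1,-2,2]
  R2 -= -2·R0 → [0,0,-1,1]
  R3 -= -1·R0 → [0,2,4,-3]
  R2 -= 0·R1 → [0,0,-1,1]
  R3 -= -2·R1 → [0,0,0,1]
  R3 -= 0·R2 → [0,0,0,1]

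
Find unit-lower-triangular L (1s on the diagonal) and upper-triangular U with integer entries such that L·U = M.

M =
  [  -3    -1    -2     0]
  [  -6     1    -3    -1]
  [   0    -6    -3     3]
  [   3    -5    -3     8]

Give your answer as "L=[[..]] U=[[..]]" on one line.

  row1 -= 2·row0 → [0,3,1,-1]
  row2 -= 0·row0 → [0,-6,-3,3]
  row3 -= -1·row0 → [0,-6,-5,8]
  row2 -= -2·row1 → [0,0,-1,1]
  row3 -= -2·row1 → [0,0,-3,6]
  row3 -= 3·row2 → [0,0,0,3]

L=[[1,0,0,0],[2,1,0,0],[0,-2,1,0],[-1,-2,3,1]] U=[[-3,-1,-2,0],[0,3,1,-1],[0,0,-1,1],[0,0,0,3]]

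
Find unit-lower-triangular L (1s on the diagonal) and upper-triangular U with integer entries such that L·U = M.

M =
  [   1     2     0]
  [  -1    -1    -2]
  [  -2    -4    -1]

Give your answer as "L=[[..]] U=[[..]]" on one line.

L=[[1,0,0],[-1,1,0],[-2,0,1]] U=[[1,2,0],[0,1,-2],[0,0,-1]]

  row1 -= -1·row0 → [0,1,-2]
  row2 -= -2·row0 → [0,0,-1]
  row2 -= 0·row1 → [0,0,-1]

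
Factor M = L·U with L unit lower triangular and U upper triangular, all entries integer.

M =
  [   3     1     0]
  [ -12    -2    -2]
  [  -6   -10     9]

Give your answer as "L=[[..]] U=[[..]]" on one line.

L=[[1,0,0],[-4,1,0],[-2,-4,1]] U=[[3,1,0],[0,2,-2],[0,0,1]]

  row1 -= -4·row0 → [0,2,-2]
  row2 -= -2·row0 → [0,-8,9]
  row2 -= -4·row1 → [0,0,1]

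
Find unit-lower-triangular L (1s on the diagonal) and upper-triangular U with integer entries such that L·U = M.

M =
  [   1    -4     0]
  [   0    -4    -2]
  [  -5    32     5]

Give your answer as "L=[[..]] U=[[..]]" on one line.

L=[[1,0,0],[0,1,0],[-5,-3,1]] U=[[1,-4,0],[0,-4,-2],[0,0,-1]]

  r1 -= 0·r0 → [0,-4,-2]
  r2 -= -5·r0 → [0,12,5]
  r2 -= -3·r1 → [0,0,-1]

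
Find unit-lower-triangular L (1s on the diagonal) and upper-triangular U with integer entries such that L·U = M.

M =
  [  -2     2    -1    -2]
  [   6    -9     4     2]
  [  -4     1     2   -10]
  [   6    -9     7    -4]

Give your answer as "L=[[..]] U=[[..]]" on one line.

  R1 -= -3·R0 → [0,-3,1,-4]
  R2 -= 2·R0 → [0,-3,4,-6]
  R3 -= -3·R0 → [0,-3,4,-10]
  R2 -= 1·R1 → [0,0,3,-2]
  R3 -= 1·R1 → [0,0,3,-6]
  R3 -= 1·R2 → [0,0,0,-4]

L=[[1,0,0,0],[-3,1,0,0],[2,1,1,0],[-3,1,1,1]] U=[[-2,2,-1,-2],[0,-3,1,-4],[0,0,3,-2],[0,0,0,-4]]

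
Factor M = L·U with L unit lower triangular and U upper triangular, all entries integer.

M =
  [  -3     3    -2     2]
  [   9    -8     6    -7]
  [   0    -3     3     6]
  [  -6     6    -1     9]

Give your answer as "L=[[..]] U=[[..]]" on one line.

  r1 -= -3·r0 → [0,1,0,-1]
  r2 -= 0·r0 → [0,-3,3,6]
  r3 -= 2·r0 → [0,0,3,5]
  r2 -= -3·r1 → [0,0,3,3]
  r3 -= 0·r1 → [0,0,3,5]
  r3 -= 1·r2 → [0,0,0,2]

L=[[1,0,0,0],[-3,1,0,0],[0,-3,1,0],[2,0,1,1]] U=[[-3,3,-2,2],[0,1,0,-1],[0,0,3,3],[0,0,0,2]]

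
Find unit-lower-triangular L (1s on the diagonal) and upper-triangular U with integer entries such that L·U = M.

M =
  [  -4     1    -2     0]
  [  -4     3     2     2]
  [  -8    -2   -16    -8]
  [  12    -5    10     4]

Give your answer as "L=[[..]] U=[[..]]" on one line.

L=[[1,0,0,0],[1,1,0,0],[2,-2,1,0],[-3,-1,-2,1]] U=[[-4,1,-2,0],[0,2,4,2],[0,0,-4,-4],[0,0,0,-2]]

  row1 -= 1·row0 → [0,2,4,2]
  row2 -= 2·row0 → [0,-4,-12,-8]
  row3 -= -3·row0 → [0,-2,4,4]
  row2 -= -2·row1 → [0,0,-4,-4]
  row3 -= -1·row1 → [0,0,8,6]
  row3 -= -2·row2 → [0,0,0,-2]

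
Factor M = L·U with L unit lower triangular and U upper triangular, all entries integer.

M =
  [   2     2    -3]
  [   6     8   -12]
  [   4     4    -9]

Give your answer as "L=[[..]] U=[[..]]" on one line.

  R1 -= 3·R0 → [0,2,-3]
  R2 -= 2·R0 → [0,0,-3]
  R2 -= 0·R1 → [0,0,-3]

L=[[1,0,0],[3,1,0],[2,0,1]] U=[[2,2,-3],[0,2,-3],[0,0,-3]]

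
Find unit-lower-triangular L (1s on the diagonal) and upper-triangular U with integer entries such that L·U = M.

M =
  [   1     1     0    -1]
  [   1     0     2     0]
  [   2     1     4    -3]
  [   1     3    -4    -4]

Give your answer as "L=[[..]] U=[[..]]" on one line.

  row1 -= 1·row0 → [0,-1,2,1]
  row2 -= 2·row0 → [0,-1,4,-1]
  row3 -= 1·row0 → [0,2,-4,-3]
  row2 -= 1·row1 → [0,0,2,-2]
  row3 -= -2·row1 → [0,0,0,-1]
  row3 -= 0·row2 → [0,0,0,-1]

L=[[1,0,0,0],[1,1,0,0],[2,1,1,0],[1,-2,0,1]] U=[[1,1,0,-1],[0,-1,2,1],[0,0,2,-2],[0,0,0,-1]]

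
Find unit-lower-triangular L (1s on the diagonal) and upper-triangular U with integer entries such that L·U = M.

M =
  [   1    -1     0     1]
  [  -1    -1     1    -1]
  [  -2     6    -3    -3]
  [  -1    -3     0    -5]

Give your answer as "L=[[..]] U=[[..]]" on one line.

L=[[1,0,0,0],[-1,1,0,0],[-2,-2,1,0],[-1,2,2,1]] U=[[1,-1,0,1],[0,-2,1,0],[0,0,-1,-1],[0,0,0,-2]]

  row1 -= -1·row0 → [0,-2,1,0]
  row2 -= -2·row0 → [0,4,-3,-1]
  row3 -= -1·row0 → [0,-4,0,-4]
  row2 -= -2·row1 → [0,0,-1,-1]
  row3 -= 2·row1 → [0,0,-2,-4]
  row3 -= 2·row2 → [0,0,0,-2]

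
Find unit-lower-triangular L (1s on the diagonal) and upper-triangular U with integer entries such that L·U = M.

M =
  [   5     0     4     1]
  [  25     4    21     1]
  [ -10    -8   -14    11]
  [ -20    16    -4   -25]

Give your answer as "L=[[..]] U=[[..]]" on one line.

L=[[1,0,0,0],[5,1,0,0],[-2,-2,1,0],[-4,4,-2,1]] U=[[5,0,4,1],[0,4,1,-4],[0,0,-4,5],[0,0,0,5]]

  row1 -= 5·row0 → [0,4,1,-4]
  row2 -= -2·row0 → [0,-8,-6,13]
  row3 -= -4·row0 → [0,16,12,-21]
  row2 -= -2·row1 → [0,0,-4,5]
  row3 -= 4·row1 → [0,0,8,-5]
  row3 -= -2·row2 → [0,0,0,5]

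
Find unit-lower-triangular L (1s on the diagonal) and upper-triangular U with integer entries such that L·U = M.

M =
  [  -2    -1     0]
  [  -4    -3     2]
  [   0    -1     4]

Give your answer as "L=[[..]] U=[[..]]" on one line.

  r1 -= 2·r0 → [0,-1,2]
  r2 -= 0·r0 → [0,-1,4]
  r2 -= 1·r1 → [0,0,2]

L=[[1,0,0],[2,1,0],[0,1,1]] U=[[-2,-1,0],[0,-1,2],[0,0,2]]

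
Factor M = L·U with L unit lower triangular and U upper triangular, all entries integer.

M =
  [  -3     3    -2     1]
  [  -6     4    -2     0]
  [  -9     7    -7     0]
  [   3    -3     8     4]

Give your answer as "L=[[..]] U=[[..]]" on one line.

  R1 -= 2·R0 → [0,-2,2,-2]
  R2 -= 3·R0 → [0,-2,-1,-3]
  R3 -= -1·R0 → [0,0,6,5]
  R2 -= 1·R1 → [0,0,-3,-1]
  R3 -= 0·R1 → [0,0,6,5]
  R3 -= -2·R2 → [0,0,0,3]

L=[[1,0,0,0],[2,1,0,0],[3,1,1,0],[-1,0,-2,1]] U=[[-3,3,-2,1],[0,-2,2,-2],[0,0,-3,-1],[0,0,0,3]]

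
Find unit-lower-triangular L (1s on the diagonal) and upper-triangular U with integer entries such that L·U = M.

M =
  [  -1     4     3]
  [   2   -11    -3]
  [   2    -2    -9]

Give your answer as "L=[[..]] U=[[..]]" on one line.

  row1 -= -2·row0 → [0,-3,3]
  row2 -= -2·row0 → [0,6,-3]
  row2 -= -2·row1 → [0,0,3]

L=[[1,0,0],[-2,1,0],[-2,-2,1]] U=[[-1,4,3],[0,-3,3],[0,0,3]]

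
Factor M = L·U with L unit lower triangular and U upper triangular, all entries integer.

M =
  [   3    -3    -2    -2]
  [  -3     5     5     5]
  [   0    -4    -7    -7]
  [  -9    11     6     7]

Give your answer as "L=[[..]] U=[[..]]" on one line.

  r1 -= -1·r0 → [0,2,3,3]
  r2 -= 0·r0 → [0,-4,-7,-7]
  r3 -= -3·r0 → [0,2,0,1]
  r2 -= -2·r1 → [0,0,-1,-1]
  r3 -= 1·r1 → [0,0,-3,-2]
  r3 -= 3·r2 → [0,0,0,1]

L=[[1,0,0,0],[-1,1,0,0],[0,-2,1,0],[-3,1,3,1]] U=[[3,-3,-2,-2],[0,2,3,3],[0,0,-1,-1],[0,0,0,1]]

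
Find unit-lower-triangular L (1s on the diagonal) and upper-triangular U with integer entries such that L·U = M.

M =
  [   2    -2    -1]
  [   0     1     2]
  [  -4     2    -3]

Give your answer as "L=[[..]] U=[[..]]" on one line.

L=[[1,0,0],[0,1,0],[-2,-2,1]] U=[[2,-2,-1],[0,1,2],[0,0,-1]]

  R1 -= 0·R0 → [0,1,2]
  R2 -= -2·R0 → [0,-2,-5]
  R2 -= -2·R1 → [0,0,-1]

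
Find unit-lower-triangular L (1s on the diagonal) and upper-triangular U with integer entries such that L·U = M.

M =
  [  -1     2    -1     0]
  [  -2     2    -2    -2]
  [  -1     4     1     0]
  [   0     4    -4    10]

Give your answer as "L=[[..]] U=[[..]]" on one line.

L=[[1,0,0,0],[2,1,0,0],[1,-1,1,0],[0,-2,-2,1]] U=[[-1,2,-1,0],[0,-2,0,-2],[0,0,2,-2],[0,0,0,2]]

  r1 -= 2·r0 → [0,-2,0,-2]
  r2 -= 1·r0 → [0,2,2,0]
  r3 -= 0·r0 → [0,4,-4,10]
  r2 -= -1·r1 → [0,0,2,-2]
  r3 -= -2·r1 → [0,0,-4,6]
  r3 -= -2·r2 → [0,0,0,2]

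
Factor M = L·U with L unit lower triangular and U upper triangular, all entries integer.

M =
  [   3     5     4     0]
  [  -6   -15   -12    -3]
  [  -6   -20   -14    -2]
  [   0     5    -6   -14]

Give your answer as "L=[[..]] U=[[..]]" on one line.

  row1 -= -2·row0 → [0,-5,-4,-3]
  row2 -= -2·row0 → [0,-10,-6,-2]
  row3 -= 0·row0 → [0,5,-6,-14]
  row2 -= 2·row1 → [0,0,2,4]
  row3 -= -1·row1 → [0,0,-10,-17]
  row3 -= -5·row2 → [0,0,0,3]

L=[[1,0,0,0],[-2,1,0,0],[-2,2,1,0],[0,-1,-5,1]] U=[[3,5,4,0],[0,-5,-4,-3],[0,0,2,4],[0,0,0,3]]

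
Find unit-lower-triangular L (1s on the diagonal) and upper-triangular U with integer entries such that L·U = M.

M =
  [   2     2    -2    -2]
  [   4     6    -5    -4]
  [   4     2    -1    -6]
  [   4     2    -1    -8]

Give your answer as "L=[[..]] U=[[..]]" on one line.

L=[[1,0,0,0],[2,1,0,0],[2,-1,1,0],[2,-1,1,1]] U=[[2,2,-2,-2],[0,2,-1,0],[0,0,2,-2],[0,0,0,-2]]

  R1 -= 2·R0 → [0,2,-1,0]
  R2 -= 2·R0 → [0,-2,3,-2]
  R3 -= 2·R0 → [0,-2,3,-4]
  R2 -= -1·R1 → [0,0,2,-2]
  R3 -= -1·R1 → [0,0,2,-4]
  R3 -= 1·R2 → [0,0,0,-2]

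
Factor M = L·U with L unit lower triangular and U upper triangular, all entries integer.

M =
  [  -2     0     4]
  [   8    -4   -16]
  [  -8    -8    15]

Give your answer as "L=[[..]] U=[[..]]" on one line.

L=[[1,0,0],[-4,1,0],[4,2,1]] U=[[-2,0,4],[0,-4,0],[0,0,-1]]

  row1 -= -4·row0 → [0,-4,0]
  row2 -= 4·row0 → [0,-8,-1]
  row2 -= 2·row1 → [0,0,-1]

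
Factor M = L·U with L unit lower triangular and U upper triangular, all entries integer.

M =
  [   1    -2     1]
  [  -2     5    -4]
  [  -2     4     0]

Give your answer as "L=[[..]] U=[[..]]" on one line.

  R1 -= -2·R0 → [0,1,-2]
  R2 -= -2·R0 → [0,0,2]
  R2 -= 0·R1 → [0,0,2]

L=[[1,0,0],[-2,1,0],[-2,0,1]] U=[[1,-2,1],[0,1,-2],[0,0,2]]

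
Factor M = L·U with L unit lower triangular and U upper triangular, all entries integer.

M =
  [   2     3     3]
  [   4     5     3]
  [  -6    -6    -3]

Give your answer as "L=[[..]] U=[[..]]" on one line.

  r1 -= 2·r0 → [0,-1,-3]
  r2 -= -3·r0 → [0,3,6]
  r2 -= -3·r1 → [0,0,-3]

L=[[1,0,0],[2,1,0],[-3,-3,1]] U=[[2,3,3],[0,-1,-3],[0,0,-3]]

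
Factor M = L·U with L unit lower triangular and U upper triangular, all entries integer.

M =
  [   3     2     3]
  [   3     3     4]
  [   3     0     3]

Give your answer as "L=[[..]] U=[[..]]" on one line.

  row1 -= 1·row0 → [0,1,1]
  row2 -= 1·row0 → [0,-2,0]
  row2 -= -2·row1 → [0,0,2]

L=[[1,0,0],[1,1,0],[1,-2,1]] U=[[3,2,3],[0,1,1],[0,0,2]]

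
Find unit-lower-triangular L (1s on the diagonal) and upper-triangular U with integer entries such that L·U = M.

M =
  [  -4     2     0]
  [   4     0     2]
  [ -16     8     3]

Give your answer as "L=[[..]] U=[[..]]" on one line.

L=[[1,0,0],[-1,1,0],[4,0,1]] U=[[-4,2,0],[0,2,2],[0,0,3]]

  row1 -= -1·row0 → [0,2,2]
  row2 -= 4·row0 → [0,0,3]
  row2 -= 0·row1 → [0,0,3]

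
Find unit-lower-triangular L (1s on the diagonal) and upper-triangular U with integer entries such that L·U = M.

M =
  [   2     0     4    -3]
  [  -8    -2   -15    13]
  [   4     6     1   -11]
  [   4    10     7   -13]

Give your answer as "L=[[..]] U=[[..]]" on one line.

  R1 -= -4·R0 → [0,-2,1,1]
  R2 -= 2·R0 → [0,6,-7,-5]
  R3 -= 2·R0 → [0,10,-1,-7]
  R2 -= -3·R1 → [0,0,-4,-2]
  R3 -= -5·R1 → [0,0,4,-2]
  R3 -= -1·R2 → [0,0,0,-4]

L=[[1,0,0,0],[-4,1,0,0],[2,-3,1,0],[2,-5,-1,1]] U=[[2,0,4,-3],[0,-2,1,1],[0,0,-4,-2],[0,0,0,-4]]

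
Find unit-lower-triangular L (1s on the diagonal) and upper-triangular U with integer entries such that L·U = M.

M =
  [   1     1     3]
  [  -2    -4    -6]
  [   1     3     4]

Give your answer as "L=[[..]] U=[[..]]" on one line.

  row1 -= -2·row0 → [0,-2,0]
  row2 -= 1·row0 → [0,2,1]
  row2 -= -1·row1 → [0,0,1]

L=[[1,0,0],[-2,1,0],[1,-1,1]] U=[[1,1,3],[0,-2,0],[0,0,1]]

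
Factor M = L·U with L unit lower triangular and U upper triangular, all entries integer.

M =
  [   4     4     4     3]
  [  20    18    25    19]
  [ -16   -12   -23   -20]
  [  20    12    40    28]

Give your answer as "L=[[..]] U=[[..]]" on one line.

L=[[1,0,0,0],[5,1,0,0],[-4,-2,1,0],[5,4,0,1]] U=[[4,4,4,3],[0,-2,5,4],[0,0,3,0],[0,0,0,-3]]

  R1 -= 5·R0 → [0,-2,5,4]
  R2 -= -4·R0 → [0,4,-7,-8]
  R3 -= 5·R0 → [0,-8,20,13]
  R2 -= -2·R1 → [0,0,3,0]
  R3 -= 4·R1 → [0,0,0,-3]
  R3 -= 0·R2 → [0,0,0,-3]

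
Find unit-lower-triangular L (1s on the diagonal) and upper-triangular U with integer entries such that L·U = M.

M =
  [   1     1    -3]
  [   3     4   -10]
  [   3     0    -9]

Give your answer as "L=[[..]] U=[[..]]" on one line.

  row1 -= 3·row0 → [0,1,-1]
  row2 -= 3·row0 → [0,-3,0]
  row2 -= -3·row1 → [0,0,-3]

L=[[1,0,0],[3,1,0],[3,-3,1]] U=[[1,1,-3],[0,1,-1],[0,0,-3]]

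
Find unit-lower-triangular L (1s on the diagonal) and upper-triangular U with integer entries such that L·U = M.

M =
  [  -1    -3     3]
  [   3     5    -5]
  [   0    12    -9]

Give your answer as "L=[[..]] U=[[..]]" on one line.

  r1 -= -3·r0 → [0,-4,4]
  r2 -= 0·r0 → [0,12,-9]
  r2 -= -3·r1 → [0,0,3]

L=[[1,0,0],[-3,1,0],[0,-3,1]] U=[[-1,-3,3],[0,-4,4],[0,0,3]]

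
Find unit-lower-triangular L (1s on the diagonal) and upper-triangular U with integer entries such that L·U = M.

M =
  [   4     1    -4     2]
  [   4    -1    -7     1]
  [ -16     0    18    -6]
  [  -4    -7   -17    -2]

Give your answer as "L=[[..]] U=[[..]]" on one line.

  row1 -= 1·row0 → [0,-2,-3,-1]
  row2 -= -4·row0 → [0,4,2,2]
  row3 -= -1·row0 → [0,-6,-21,0]
  row2 -= -2·row1 → [0,0,-4,0]
  row3 -= 3·row1 → [0,0,-12,3]
  row3 -= 3·row2 → [0,0,0,3]

L=[[1,0,0,0],[1,1,0,0],[-4,-2,1,0],[-1,3,3,1]] U=[[4,1,-4,2],[0,-2,-3,-1],[0,0,-4,0],[0,0,0,3]]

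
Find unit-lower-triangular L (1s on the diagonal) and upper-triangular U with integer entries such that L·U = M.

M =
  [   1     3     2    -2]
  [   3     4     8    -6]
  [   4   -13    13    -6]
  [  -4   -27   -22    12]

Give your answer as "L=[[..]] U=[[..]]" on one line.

L=[[1,0,0,0],[3,1,0,0],[4,5,1,0],[-4,3,4,1]] U=[[1,3,2,-2],[0,-5,2,0],[0,0,-5,2],[0,0,0,-4]]

  R1 -= 3·R0 → [0,-5,2,0]
  R2 -= 4·R0 → [0,-25,5,2]
  R3 -= -4·R0 → [0,-15,-14,4]
  R2 -= 5·R1 → [0,0,-5,2]
  R3 -= 3·R1 → [0,0,-20,4]
  R3 -= 4·R2 → [0,0,0,-4]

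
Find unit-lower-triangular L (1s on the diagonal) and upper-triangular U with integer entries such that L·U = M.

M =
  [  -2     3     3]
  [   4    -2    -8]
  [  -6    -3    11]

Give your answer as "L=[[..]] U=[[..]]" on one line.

  r1 -= -2·r0 → [0,4,-2]
  r2 -= 3·r0 → [0,-12,2]
  r2 -= -3·r1 → [0,0,-4]

L=[[1,0,0],[-2,1,0],[3,-3,1]] U=[[-2,3,3],[0,4,-2],[0,0,-4]]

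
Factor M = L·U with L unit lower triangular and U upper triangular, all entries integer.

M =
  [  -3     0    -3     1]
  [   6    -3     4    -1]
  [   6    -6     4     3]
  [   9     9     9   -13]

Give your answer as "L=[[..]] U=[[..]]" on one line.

  r1 -= -2·r0 → [0,-3,-2,1]
  r2 -= -2·r0 → [0,-6,-2,5]
  r3 -= -3·r0 → [0,9,0,-10]
  r2 -= 2·r1 → [0,0,2,3]
  r3 -= -3·r1 → [0,0,-6,-7]
  r3 -= -3·r2 → [0,0,0,2]

L=[[1,0,0,0],[-2,1,0,0],[-2,2,1,0],[-3,-3,-3,1]] U=[[-3,0,-3,1],[0,-3,-2,1],[0,0,2,3],[0,0,0,2]]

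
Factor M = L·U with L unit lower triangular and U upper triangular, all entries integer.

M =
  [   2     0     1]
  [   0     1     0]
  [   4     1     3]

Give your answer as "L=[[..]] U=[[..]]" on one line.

  r1 -= 0·r0 → [0,1,0]
  r2 -= 2·r0 → [0,1,1]
  r2 -= 1·r1 → [0,0,1]

L=[[1,0,0],[0,1,0],[2,1,1]] U=[[2,0,1],[0,1,0],[0,0,1]]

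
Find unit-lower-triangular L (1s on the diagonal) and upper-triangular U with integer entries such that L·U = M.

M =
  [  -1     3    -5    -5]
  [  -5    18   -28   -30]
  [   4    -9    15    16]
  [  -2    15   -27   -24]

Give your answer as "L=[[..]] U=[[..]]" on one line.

L=[[1,0,0,0],[5,1,0,0],[-4,1,1,0],[2,3,4,1]] U=[[-1,3,-5,-5],[0,3,-3,-5],[0,0,-2,1],[0,0,0,-3]]

  r1 -= 5·r0 → [0,3,-3,-5]
  r2 -= -4·r0 → [0,3,-5,-4]
  r3 -= 2·r0 → [0,9,-17,-14]
  r2 -= 1·r1 → [0,0,-2,1]
  r3 -= 3·r1 → [0,0,-8,1]
  r3 -= 4·r2 → [0,0,0,-3]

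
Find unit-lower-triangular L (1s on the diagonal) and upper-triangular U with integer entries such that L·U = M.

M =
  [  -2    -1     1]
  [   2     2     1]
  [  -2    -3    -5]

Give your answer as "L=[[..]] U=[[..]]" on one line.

  R1 -= -1·R0 → [0,1,2]
  R2 -= 1·R0 → [0,-2,-6]
  R2 -= -2·R1 → [0,0,-2]

L=[[1,0,0],[-1,1,0],[1,-2,1]] U=[[-2,-1,1],[0,1,2],[0,0,-2]]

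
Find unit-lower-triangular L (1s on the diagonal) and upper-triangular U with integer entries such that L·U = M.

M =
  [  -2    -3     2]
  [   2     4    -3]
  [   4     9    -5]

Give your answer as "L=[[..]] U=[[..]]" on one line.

L=[[1,0,0],[-1,1,0],[-2,3,1]] U=[[-2,-3,2],[0,1,-1],[0,0,2]]

  R1 -= -1·R0 → [0,1,-1]
  R2 -= -2·R0 → [0,3,-1]
  R2 -= 3·R1 → [0,0,2]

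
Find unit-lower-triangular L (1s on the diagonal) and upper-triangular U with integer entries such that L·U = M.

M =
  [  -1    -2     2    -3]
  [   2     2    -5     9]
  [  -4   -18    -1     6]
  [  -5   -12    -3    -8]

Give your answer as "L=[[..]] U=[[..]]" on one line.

  row1 -= -2·row0 → [0,-2,-1,3]
  row2 -= 4·row0 → [0,-10,-9,18]
  row3 -= 5·row0 → [0,-2,-13,7]
  row2 -= 5·row1 → [0,0,-4,3]
  row3 -= 1·row1 → [0,0,-12,4]
  row3 -= 3·row2 → [0,0,0,-5]

L=[[1,0,0,0],[-2,1,0,0],[4,5,1,0],[5,1,3,1]] U=[[-1,-2,2,-3],[0,-2,-1,3],[0,0,-4,3],[0,0,0,-5]]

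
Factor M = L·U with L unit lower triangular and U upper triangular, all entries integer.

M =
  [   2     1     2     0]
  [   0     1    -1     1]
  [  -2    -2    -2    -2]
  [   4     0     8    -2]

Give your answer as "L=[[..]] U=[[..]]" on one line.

  r1 -= 0·r0 → [0,1,-1,1]
  r2 -= -1·r0 → [0,-1,0,-2]
  r3 -= 2·r0 → [0,-2,4,-2]
  r2 -= -1·r1 → [0,0,-1,-1]
  r3 -= -2·r1 → [0,0,2,0]
  r3 -= -2·r2 → [0,0,0,-2]

L=[[1,0,0,0],[0,1,0,0],[-1,-1,1,0],[2,-2,-2,1]] U=[[2,1,2,0],[0,1,-1,1],[0,0,-1,-1],[0,0,0,-2]]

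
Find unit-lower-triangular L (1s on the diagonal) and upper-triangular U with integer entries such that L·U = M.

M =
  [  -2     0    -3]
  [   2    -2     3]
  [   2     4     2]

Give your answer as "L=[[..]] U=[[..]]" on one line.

  row1 -= -1·row0 → [0,-2,0]
  row2 -= -1·row0 → [0,4,-1]
  row2 -= -2·row1 → [0,0,-1]

L=[[1,0,0],[-1,1,0],[-1,-2,1]] U=[[-2,0,-3],[0,-2,0],[0,0,-1]]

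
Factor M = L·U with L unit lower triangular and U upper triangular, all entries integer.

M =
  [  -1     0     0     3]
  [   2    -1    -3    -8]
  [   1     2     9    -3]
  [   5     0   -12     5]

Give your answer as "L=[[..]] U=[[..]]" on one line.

L=[[1,0,0,0],[-2,1,0,0],[-1,-2,1,0],[-5,0,-4,1]] U=[[-1,0,0,3],[0,-1,-3,-2],[0,0,3,-4],[0,0,0,4]]

  R1 -= -2·R0 → [0,-1,-3,-2]
  R2 -= -1·R0 → [0,2,9,0]
  R3 -= -5·R0 → [0,0,-12,20]
  R2 -= -2·R1 → [0,0,3,-4]
  R3 -= 0·R1 → [0,0,-12,20]
  R3 -= -4·R2 → [0,0,0,4]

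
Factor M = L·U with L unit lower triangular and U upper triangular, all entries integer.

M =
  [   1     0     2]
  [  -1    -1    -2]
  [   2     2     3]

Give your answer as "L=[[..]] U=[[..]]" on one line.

  row1 -= -1·row0 → [0,-1,0]
  row2 -= 2·row0 → [0,2,-1]
  row2 -= -2·row1 → [0,0,-1]

L=[[1,0,0],[-1,1,0],[2,-2,1]] U=[[1,0,2],[0,-1,0],[0,0,-1]]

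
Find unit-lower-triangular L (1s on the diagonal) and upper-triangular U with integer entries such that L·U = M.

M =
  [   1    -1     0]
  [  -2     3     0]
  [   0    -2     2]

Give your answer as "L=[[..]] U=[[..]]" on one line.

  row1 -= -2·row0 → [0,1,0]
  row2 -= 0·row0 → [0,-2,2]
  row2 -= -2·row1 → [0,0,2]

L=[[1,0,0],[-2,1,0],[0,-2,1]] U=[[1,-1,0],[0,1,0],[0,0,2]]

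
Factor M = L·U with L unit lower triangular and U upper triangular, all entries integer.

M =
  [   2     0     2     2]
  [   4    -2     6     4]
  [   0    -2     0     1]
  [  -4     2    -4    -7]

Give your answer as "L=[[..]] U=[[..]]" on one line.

  r1 -= 2·r0 → [0,-2,2,0]
  r2 -= 0·r0 → [0,-2,0,1]
  r3 -= -2·r0 → [0,2,0,-3]
  r2 -= 1·r1 → [0,0,-2,1]
  r3 -= -1·r1 → [0,0,2,-3]
  r3 -= -1·r2 → [0,0,0,-2]

L=[[1,0,0,0],[2,1,0,0],[0,1,1,0],[-2,-1,-1,1]] U=[[2,0,2,2],[0,-2,2,0],[0,0,-2,1],[0,0,0,-2]]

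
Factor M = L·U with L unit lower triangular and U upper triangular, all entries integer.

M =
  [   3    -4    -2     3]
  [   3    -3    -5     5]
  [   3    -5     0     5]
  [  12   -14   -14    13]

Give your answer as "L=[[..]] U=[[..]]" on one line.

L=[[1,0,0,0],[1,1,0,0],[1,-1,1,0],[4,2,0,1]] U=[[3,-4,-2,3],[0,1,-3,2],[0,0,-1,4],[0,0,0,-3]]

  r1 -= 1·r0 → [0,1,-3,2]
  r2 -= 1·r0 → [0,-1,2,2]
  r3 -= 4·r0 → [0,2,-6,1]
  r2 -= -1·r1 → [0,0,-1,4]
  r3 -= 2·r1 → [0,0,0,-3]
  r3 -= 0·r2 → [0,0,0,-3]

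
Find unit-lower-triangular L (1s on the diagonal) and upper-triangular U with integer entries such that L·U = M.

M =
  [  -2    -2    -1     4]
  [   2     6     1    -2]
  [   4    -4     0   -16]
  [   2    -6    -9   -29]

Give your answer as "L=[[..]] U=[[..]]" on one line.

  r1 -= -1·r0 → [0,4,0,2]
  r2 -= -2·r0 → [0,-8,-2,-8]
  r3 -= -1·r0 → [0,-8,-10,-25]
  r2 -= -2·r1 → [0,0,-2,-4]
  r3 -= -2·r1 → [0,0,-10,-21]
  r3 -= 5·r2 → [0,0,0,-1]

L=[[1,0,0,0],[-1,1,0,0],[-2,-2,1,0],[-1,-2,5,1]] U=[[-2,-2,-1,4],[0,4,0,2],[0,0,-2,-4],[0,0,0,-1]]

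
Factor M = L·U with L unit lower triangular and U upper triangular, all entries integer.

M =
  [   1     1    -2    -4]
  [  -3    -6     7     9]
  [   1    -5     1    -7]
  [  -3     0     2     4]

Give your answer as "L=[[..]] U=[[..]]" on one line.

L=[[1,0,0,0],[-3,1,0,0],[1,2,1,0],[-3,-1,-3,1]] U=[[1,1,-2,-4],[0,-3,1,-3],[0,0,1,3],[0,0,0,-2]]

  r1 -= -3·r0 → [0,-3,1,-3]
  r2 -= 1·r0 → [0,-6,3,-3]
  r3 -= -3·r0 → [0,3,-4,-8]
  r2 -= 2·r1 → [0,0,1,3]
  r3 -= -1·r1 → [0,0,-3,-11]
  r3 -= -3·r2 → [0,0,0,-2]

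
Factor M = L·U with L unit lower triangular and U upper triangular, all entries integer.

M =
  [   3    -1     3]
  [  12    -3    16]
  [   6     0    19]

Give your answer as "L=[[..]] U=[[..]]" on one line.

  R1 -= 4·R0 → [0,1,4]
  R2 -= 2·R0 → [0,2,13]
  R2 -= 2·R1 → [0,0,5]

L=[[1,0,0],[4,1,0],[2,2,1]] U=[[3,-1,3],[0,1,4],[0,0,5]]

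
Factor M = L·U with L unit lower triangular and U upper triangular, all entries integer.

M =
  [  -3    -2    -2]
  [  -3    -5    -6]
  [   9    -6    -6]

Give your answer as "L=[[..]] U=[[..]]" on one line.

L=[[1,0,0],[1,1,0],[-3,4,1]] U=[[-3,-2,-2],[0,-3,-4],[0,0,4]]

  R1 -= 1·R0 → [0,-3,-4]
  R2 -= -3·R0 → [0,-12,-12]
  R2 -= 4·R1 → [0,0,4]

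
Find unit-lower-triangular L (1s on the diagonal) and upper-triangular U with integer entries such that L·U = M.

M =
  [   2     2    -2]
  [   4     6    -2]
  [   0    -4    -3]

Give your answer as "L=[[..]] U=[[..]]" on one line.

L=[[1,0,0],[2,1,0],[0,-2,1]] U=[[2,2,-2],[0,2,2],[0,0,1]]

  R1 -= 2·R0 → [0,2,2]
  R2 -= 0·R0 → [0,-4,-3]
  R2 -= -2·R1 → [0,0,1]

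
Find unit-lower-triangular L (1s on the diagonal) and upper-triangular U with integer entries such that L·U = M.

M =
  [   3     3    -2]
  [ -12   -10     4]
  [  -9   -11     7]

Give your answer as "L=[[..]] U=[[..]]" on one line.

  R1 -= -4·R0 → [0,2,-4]
  R2 -= -3·R0 → [0,-2,1]
  R2 -= -1·R1 → [0,0,-3]

L=[[1,0,0],[-4,1,0],[-3,-1,1]] U=[[3,3,-2],[0,2,-4],[0,0,-3]]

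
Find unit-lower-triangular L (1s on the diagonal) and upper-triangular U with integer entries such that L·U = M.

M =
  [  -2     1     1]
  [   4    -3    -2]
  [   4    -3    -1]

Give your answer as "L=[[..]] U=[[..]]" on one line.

  row1 -= -2·row0 → [0,-1,0]
  row2 -= -2·row0 → [0,-1,1]
  row2 -= 1·row1 → [0,0,1]

L=[[1,0,0],[-2,1,0],[-2,1,1]] U=[[-2,1,1],[0,-1,0],[0,0,1]]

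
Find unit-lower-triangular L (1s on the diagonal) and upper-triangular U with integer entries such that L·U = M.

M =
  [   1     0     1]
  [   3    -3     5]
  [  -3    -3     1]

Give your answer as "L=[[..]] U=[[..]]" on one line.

  R1 -= 3·R0 → [0,-3,2]
  R2 -= -3·R0 → [0,-3,4]
  R2 -= 1·R1 → [0,0,2]

L=[[1,0,0],[3,1,0],[-3,1,1]] U=[[1,0,1],[0,-3,2],[0,0,2]]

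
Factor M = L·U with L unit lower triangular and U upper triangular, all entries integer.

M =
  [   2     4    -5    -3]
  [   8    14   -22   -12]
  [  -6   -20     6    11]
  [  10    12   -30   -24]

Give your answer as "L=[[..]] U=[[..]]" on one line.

  row1 -= 4·row0 → [0,-2,-2,0]
  row2 -= -3·row0 → [0,-8,-9,2]
  row3 -= 5·row0 → [0,-8,-5,-9]
  row2 -= 4·row1 → [0,0,-1,2]
  row3 -= 4·row1 → [0,0,3,-9]
  row3 -= -3·row2 → [0,0,0,-3]

L=[[1,0,0,0],[4,1,0,0],[-3,4,1,0],[5,4,-3,1]] U=[[2,4,-5,-3],[0,-2,-2,0],[0,0,-1,2],[0,0,0,-3]]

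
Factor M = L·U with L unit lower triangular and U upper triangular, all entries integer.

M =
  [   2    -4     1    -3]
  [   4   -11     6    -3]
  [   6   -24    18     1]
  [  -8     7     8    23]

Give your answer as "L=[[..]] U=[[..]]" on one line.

  r1 -= 2·r0 → [0,-3,4,3]
  r2 -= 3·r0 → [0,-12,15,10]
  r3 -= -4·r0 → [0,-9,12,11]
  r2 -= 4·r1 → [0,0,-1,-2]
  r3 -= 3·r1 → [0,0,0,2]
  r3 -= 0·r2 → [0,0,0,2]

L=[[1,0,0,0],[2,1,0,0],[3,4,1,0],[-4,3,0,1]] U=[[2,-4,1,-3],[0,-3,4,3],[0,0,-1,-2],[0,0,0,2]]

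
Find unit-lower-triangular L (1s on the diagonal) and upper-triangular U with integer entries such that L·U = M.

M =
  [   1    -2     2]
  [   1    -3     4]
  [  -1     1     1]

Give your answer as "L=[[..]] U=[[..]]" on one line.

L=[[1,0,0],[1,1,0],[-1,1,1]] U=[[1,-2,2],[0,-1,2],[0,0,1]]

  R1 -= 1·R0 → [0,-1,2]
  R2 -= -1·R0 → [0,-1,3]
  R2 -= 1·R1 → [0,0,1]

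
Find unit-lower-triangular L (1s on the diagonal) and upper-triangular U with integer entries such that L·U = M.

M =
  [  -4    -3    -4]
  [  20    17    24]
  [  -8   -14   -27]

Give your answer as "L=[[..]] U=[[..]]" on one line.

  row1 -= -5·row0 → [0,2,4]
  row2 -= 2·row0 → [0,-8,-19]
  row2 -= -4·row1 → [0,0,-3]

L=[[1,0,0],[-5,1,0],[2,-4,1]] U=[[-4,-3,-4],[0,2,4],[0,0,-3]]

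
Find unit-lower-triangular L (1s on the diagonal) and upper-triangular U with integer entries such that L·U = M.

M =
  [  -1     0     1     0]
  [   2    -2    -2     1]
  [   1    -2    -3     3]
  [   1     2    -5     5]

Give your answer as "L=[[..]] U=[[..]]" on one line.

L=[[1,0,0,0],[-2,1,0,0],[-1,1,1,0],[-1,-1,2,1]] U=[[-1,0,1,0],[0,-2,0,1],[0,0,-2,2],[0,0,0,2]]

  row1 -= -2·row0 → [0,-2,0,1]
  row2 -= -1·row0 → [0,-2,-2,3]
  row3 -= -1·row0 → [0,2,-4,5]
  row2 -= 1·row1 → [0,0,-2,2]
  row3 -= -1·row1 → [0,0,-4,6]
  row3 -= 2·row2 → [0,0,0,2]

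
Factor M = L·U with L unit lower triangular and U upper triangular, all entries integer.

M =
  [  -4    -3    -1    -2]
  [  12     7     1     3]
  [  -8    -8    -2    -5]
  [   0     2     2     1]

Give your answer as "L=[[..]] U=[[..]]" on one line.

  R1 -= -3·R0 → [0,-2,-2,-3]
  R2 -= 2·R0 → [0,-2,0,-1]
  R3 -= 0·R0 → [0,2,2,1]
  R2 -= 1·R1 → [0,0,2,2]
  R3 -= -1·R1 → [0,0,0,-2]
  R3 -= 0·R2 → [0,0,0,-2]

L=[[1,0,0,0],[-3,1,0,0],[2,1,1,0],[0,-1,0,1]] U=[[-4,-3,-1,-2],[0,-2,-2,-3],[0,0,2,2],[0,0,0,-2]]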